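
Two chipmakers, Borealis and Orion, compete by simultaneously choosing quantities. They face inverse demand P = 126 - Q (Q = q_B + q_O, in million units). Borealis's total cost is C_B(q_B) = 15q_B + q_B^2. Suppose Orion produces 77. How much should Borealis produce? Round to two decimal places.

8.50

With the rival's output fixed at 77, Borealis's profit is π_B = (126 - 77 - q_B)q_B - (15q_B + q_B²) = (49 - q_B)q_B - (15q_B + q_B²).
∂π_B/∂q_B = 34 - 4q_B = 0, so q_B = 17/2.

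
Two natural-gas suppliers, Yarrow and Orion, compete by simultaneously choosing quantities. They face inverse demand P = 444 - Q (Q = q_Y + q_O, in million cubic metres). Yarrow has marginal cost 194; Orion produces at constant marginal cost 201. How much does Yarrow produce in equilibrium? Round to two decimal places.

85.67

Yarrow's profit: π_Y = (444 - Q)q_Y - (194q_Y). Setting ∂π_Y/∂q_Y = 0: 250 - 2q_Y - (q_O) = 0.
Orion's first-order condition: 243 - 2q_O - (q_Y) = 0.
Best responses: q_Y = (250 - q_O)/2, q_O = (243 - q_Y)/2.
Substituting one into the other gives q_Y = 257/3 and q_O = 236/3.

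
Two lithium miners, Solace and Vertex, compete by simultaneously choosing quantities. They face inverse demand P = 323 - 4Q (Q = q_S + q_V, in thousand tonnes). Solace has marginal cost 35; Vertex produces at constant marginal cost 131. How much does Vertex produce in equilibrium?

Solace's profit: π_S = (323 - 4Q)q_S - (35q_S). Setting ∂π_S/∂q_S = 0: 288 - 8q_S - 4(q_V) = 0.
Vertex's first-order condition: 192 - 8q_V - 4(q_S) = 0.
Best responses: q_S = (288 - 4q_V)/8, q_V = (192 - 4q_S)/8.
Substituting one into the other gives q_S = 32 and q_V = 8.

8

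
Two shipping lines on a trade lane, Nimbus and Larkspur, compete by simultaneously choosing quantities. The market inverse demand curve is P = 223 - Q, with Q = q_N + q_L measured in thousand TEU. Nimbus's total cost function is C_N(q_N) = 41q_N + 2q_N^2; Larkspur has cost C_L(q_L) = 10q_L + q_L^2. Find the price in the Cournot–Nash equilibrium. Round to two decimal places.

Nimbus's profit: π_N = (223 - Q)q_N - (41q_N + 2q_N²). Setting ∂π_N/∂q_N = 0: 182 - 6q_N - (q_L) = 0.
Larkspur's profit: π_L = (223 - Q)q_L - (10q_L + q_L²). Setting ∂π_L/∂q_L = 0: 213 - 4q_L - (q_N) = 0.
Rearranging gives the reaction functions q_N = (182 - q_L)/6 and q_L = (213 - q_N)/4.
Solving the pair: q_N = 515/23, q_L = 1096/23.
Total output Q = 1611/23, so price P = 223 - 1611/23 = 152.9565.

152.96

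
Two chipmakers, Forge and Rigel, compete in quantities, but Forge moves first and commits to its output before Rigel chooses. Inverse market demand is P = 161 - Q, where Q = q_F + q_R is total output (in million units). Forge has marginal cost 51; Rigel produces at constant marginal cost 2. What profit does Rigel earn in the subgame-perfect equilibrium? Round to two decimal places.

The follower Rigel best-responds to any q_F: π_R = (161 - Q)q_R - 2q_R.
Setting the follower's marginal profit to zero, 159 - q_F - 2q_R = 0, i.e. q_R = (159 - q_F)/2.
The leader anticipates this reaction. Substituting into P = 161 - Q gives P = 163/2 - (1/2)q_F, so π_F = (163/2 - (1/2)q_F)q_F - 51q_F.
Maximising: ∂π_F/∂q_F = 61/2 - q_F = 0, giving q_F = 61/2.
Then q_R = (159 - 61/2)/2 = 257/4.
Price P = 161 - 379/4 = 265/4.
Rigel's profit: (265/4 - 2)·(257/4) = 4128.0625.

4128.06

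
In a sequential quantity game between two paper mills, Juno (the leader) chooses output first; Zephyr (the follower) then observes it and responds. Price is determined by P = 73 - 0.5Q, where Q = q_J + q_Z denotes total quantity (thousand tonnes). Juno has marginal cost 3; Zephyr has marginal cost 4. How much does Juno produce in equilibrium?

Solve by backward induction. Given q_J, the follower Zephyr maximises π_Z = (73 - (1/2)q_J - (1/2)q_Z)q_Z - 4q_Z.
Setting the follower's marginal profit to zero, 69 - (1/2)q_J - q_Z = 0, i.e. q_Z = (69 - (1/2)q_J).
The leader anticipates this reaction. Substituting into P = 73 - 0.5Q gives P = 77/2 - (1/4)q_J, so π_J = (77/2 - (1/4)q_J)q_J - 3q_J.
The leader's first-order condition 71/2 - (1/2)q_J = 0 yields q_J = 71.
Then q_Z = (69 - (1/2)·71) = 67/2.

71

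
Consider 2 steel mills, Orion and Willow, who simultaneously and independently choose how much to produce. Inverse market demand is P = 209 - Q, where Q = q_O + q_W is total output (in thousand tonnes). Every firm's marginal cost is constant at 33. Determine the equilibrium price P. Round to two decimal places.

91.67

Each firm earns π_i = (209 - Q)q_i - 33q_i.
Setting ∂π_i/∂q_i = 0 with rivals' quantities fixed: 176 - 2q_i - q_j = 0.
With identical firms every q_j equals q_i, so q_j = q_i and 176 = 3q_i, giving q_i = 176/3.
Total output Q = 352/3, so price P = 209 - 352/3 = 275/3.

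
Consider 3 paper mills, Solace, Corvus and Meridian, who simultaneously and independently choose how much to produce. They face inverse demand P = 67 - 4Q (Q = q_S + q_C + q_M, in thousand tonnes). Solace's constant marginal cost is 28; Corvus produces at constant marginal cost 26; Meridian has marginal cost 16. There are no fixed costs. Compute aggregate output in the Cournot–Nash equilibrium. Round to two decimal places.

8.19

Solace's profit: π_S = (67 - 4Q)q_S - (28q_S). Setting ∂π_S/∂q_S = 0: 39 - 8q_S - 4(q_C + q_M) = 0.
Corvus's profit: π_C = (67 - 4Q)q_C - (26q_C). Setting ∂π_C/∂q_C = 0: 41 - 8q_C - 4(q_S + q_M) = 0.
Meridian's first-order condition: 51 - 8q_M - 4(q_S + q_C) = 0.
Summing all 3 equations gives 131 − 16Q = 0, hence Q = 131/16.
Back-substituting: q_S = (39 − 131/4)/4 = 25/16, q_C = (41 − 131/4)/4 = 33/16, q_M = (51 − 131/4)/4 = 73/16.
Total output Q = 25/16 + 33/16 + 73/16 = 131/16.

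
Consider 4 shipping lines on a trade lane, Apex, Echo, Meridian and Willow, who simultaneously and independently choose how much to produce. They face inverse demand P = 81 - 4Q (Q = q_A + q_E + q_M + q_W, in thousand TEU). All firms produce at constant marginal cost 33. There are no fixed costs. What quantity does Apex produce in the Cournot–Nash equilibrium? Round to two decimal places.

2.40

A representative firm's profit is π_i = q_i(81 - 4Q) - 33q_i.
Setting ∂π_i/∂q_i = 0 with rivals' quantities fixed: 48 - 8q_i - 4·Σ_{j≠i} q_j = 0.
With identical firms every q_j equals q_i, so Σ_{j≠i} q_j = 3q_i and 48 = 20q_i, giving q_i = 12/5.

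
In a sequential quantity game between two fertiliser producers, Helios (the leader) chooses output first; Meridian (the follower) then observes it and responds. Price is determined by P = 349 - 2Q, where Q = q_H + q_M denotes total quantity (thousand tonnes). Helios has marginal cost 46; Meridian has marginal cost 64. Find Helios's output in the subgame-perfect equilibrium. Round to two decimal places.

The follower Meridian best-responds to any q_H: π_M = (349 - 2Q)q_M - 64q_M.
∂π_M/∂q_M = 285 - 2q_H - 4q_M = 0 gives the reaction function q_M = (285 - 2q_H)/4.
Helios substitutes q_M(q_H) into its own profit: π_H = q_H(349 - 2q_H - (285 - 2q_H)/2) - 46q_H = (413/2 - q_H)q_H - 46q_H.
Leader FOC: 321/2 - 2q_H = 0, so q_H = 321/4.
Then q_M = (285 - 2·(321/4))/4 = 249/8.

80.25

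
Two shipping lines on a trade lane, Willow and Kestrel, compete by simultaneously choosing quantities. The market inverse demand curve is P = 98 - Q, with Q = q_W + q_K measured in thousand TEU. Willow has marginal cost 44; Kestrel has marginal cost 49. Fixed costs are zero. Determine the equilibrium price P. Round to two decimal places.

63.67

Willow's profit: π_W = (98 - Q)q_W - (44q_W). Setting ∂π_W/∂q_W = 0: 54 - 2q_W - (q_K) = 0.
Kestrel's profit: π_K = (98 - Q)q_K - (49q_K). Setting ∂π_K/∂q_K = 0: 49 - 2q_K - (q_W) = 0.
Best responses: q_W = (54 - q_K)/2, q_K = (49 - q_W)/2.
Solving the pair: q_W = 59/3, q_K = 44/3.
Total output Q = 103/3, so price P = 98 - 103/3 = 191/3.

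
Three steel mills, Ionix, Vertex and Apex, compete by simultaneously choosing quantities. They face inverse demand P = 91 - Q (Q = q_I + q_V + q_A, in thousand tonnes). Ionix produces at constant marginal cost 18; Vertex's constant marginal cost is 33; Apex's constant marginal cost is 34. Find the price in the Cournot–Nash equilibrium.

Ionix's profit: π_I = (91 - Q)q_I - (18q_I). Setting ∂π_I/∂q_I = 0: 73 - 2q_I - (q_V + q_A) = 0.
Vertex's first-order condition: 58 - 2q_V - (q_I + q_A) = 0.
Apex's first-order condition: 57 - 2q_A - (q_I + q_V) = 0.
Summing all 3 equations gives 188 − 4Q = 0, hence Q = 47.
Back-substituting: q_I = (73 − 47) = 26, q_V = (58 − 47) = 11, q_A = (57 − 47) = 10.
Total output Q = 47, so price P = 91 - 47 = 44.

44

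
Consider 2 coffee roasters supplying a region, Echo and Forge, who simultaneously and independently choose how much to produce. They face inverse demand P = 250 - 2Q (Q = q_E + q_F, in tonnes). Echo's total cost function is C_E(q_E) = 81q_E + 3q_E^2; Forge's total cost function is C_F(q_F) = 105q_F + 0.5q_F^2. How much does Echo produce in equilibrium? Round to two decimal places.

Echo's profit: π_E = (250 - 2Q)q_E - (81q_E + 3q_E²). Setting ∂π_E/∂q_E = 0: 169 - 10q_E - 2(q_F) = 0.
Forge's first-order condition: 145 - 5q_F - 2(q_E) = 0.
Rearranging gives the reaction functions q_E = (169 - 2q_F)/10 and q_F = (145 - 2q_E)/5.
Substituting one into the other gives q_E = 555/46 and q_F = 556/23.

12.07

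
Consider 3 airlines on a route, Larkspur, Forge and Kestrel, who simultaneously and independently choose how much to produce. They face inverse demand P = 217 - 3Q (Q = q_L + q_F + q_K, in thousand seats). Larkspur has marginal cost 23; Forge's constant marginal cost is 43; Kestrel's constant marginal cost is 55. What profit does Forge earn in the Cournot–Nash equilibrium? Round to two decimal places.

Larkspur's profit: π_L = (217 - 3Q)q_L - (23q_L). Setting ∂π_L/∂q_L = 0: 194 - 6q_L - 3(q_F + q_K) = 0.
Forge's first-order condition: 174 - 6q_F - 3(q_L + q_K) = 0.
Kestrel's first-order condition: 162 - 6q_K - 3(q_L + q_F) = 0.
Adding the 3 first-order conditions: 530 − 12Q = 0, so Q = 265/6.
Back-substituting: q_L = (194 − 265/2)/3 = 41/2, q_F = (174 − 265/2)/3 = 83/6, q_K = (162 − 265/2)/3 = 59/6.
Price P = 217 - 3·(265/6) = 169/2.
Forge's profit: (169/2 - 43)·(83/6) = 574.0833.

574.08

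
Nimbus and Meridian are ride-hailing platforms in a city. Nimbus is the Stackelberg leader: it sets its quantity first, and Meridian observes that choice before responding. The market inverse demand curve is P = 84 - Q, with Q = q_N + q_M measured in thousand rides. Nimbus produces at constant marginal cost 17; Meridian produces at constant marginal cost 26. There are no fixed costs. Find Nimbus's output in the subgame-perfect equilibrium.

The follower Meridian best-responds to any q_N: π_M = (84 - Q)q_M - 26q_M.
Follower FOC: 58 - q_N - 2q_M = 0, so q_M(q_N) = (58 - q_N)/2.
Nimbus substitutes q_M(q_N) into its own profit: π_N = q_N(84 - q_N - (58 - q_N)/2) - 17q_N = (55 - (1/2)q_N)q_N - 17q_N.
The leader's first-order condition 38 - q_N = 0 yields q_N = 38.
Then q_M = (58 - 38)/2 = 10.

38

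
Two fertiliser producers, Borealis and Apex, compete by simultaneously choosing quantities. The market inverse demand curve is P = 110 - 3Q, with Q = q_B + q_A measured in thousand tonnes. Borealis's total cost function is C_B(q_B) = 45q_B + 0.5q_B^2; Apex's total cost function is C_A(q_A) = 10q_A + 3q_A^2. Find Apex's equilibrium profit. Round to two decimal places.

Borealis's profit: π_B = (110 - 3Q)q_B - (45q_B + (1/2)q_B²). Setting ∂π_B/∂q_B = 0: 65 - 7q_B - 3(q_A) = 0.
Apex's profit: π_A = (110 - 3Q)q_A - (10q_A + 3q_A²). Setting ∂π_A/∂q_A = 0: 100 - 12q_A - 3(q_B) = 0.
Best responses: q_B = (65 - 3q_A)/7, q_A = (100 - 3q_B)/12.
Substituting one into the other gives q_B = 32/5 and q_A = 101/15.
Price P = 110 - 3·(197/15) = 353/5.
Apex's profit: (353/5)·(101/15) - 10·(101/15) - 3(101/15)² = 272.0267.

272.03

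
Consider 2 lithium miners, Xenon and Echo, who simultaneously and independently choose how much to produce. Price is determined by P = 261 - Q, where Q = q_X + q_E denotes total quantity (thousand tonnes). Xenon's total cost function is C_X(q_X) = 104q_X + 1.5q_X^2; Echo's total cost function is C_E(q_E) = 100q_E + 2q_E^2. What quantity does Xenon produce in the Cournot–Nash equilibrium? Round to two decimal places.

Xenon's profit: π_X = (261 - Q)q_X - (104q_X + (3/2)q_X²). Setting ∂π_X/∂q_X = 0: 157 - 5q_X - (q_E) = 0.
Echo's profit: π_E = (261 - Q)q_E - (100q_E + 2q_E²). Setting ∂π_E/∂q_E = 0: 161 - 6q_E - (q_X) = 0.
Best responses: q_X = (157 - q_E)/5, q_E = (161 - q_X)/6.
Substituting one into the other gives q_X = 781/29 and q_E = 648/29.

26.93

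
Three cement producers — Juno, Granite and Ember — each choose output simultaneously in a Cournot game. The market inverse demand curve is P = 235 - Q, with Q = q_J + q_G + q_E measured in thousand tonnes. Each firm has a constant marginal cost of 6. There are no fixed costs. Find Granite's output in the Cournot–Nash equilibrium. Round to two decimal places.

A representative firm's profit is π_i = q_i(235 - Q) - 6q_i.
First-order condition (treating rivals' output as given): 229 - 2q_i - Σ_{j≠i} q_j = 0.
With identical firms every q_j equals q_i, so Σ_{j≠i} q_j = 2q_i and 229 = 4q_i, giving q_i = 229/4.

57.25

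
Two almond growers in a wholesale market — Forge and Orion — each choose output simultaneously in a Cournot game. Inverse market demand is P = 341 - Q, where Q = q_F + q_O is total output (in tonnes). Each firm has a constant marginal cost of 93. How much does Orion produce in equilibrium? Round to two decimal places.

Each firm earns π_i = (341 - Q)q_i - 93q_i.
First-order condition (treating rivals' output as given): 248 - 2q_i - q_j = 0.
With identical firms every q_j equals q_i, so q_j = q_i and 248 = 3q_i, giving q_i = 248/3.

82.67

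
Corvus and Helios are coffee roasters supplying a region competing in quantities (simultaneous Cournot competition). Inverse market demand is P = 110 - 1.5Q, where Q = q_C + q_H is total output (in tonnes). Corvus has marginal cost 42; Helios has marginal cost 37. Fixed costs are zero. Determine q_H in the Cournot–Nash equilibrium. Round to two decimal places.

17.33

Corvus's profit: π_C = (110 - 1.5Q)q_C - (42q_C). Setting ∂π_C/∂q_C = 0: 68 - 3q_C - (3/2)(q_H) = 0.
Helios's first-order condition: 73 - 3q_H - (3/2)(q_C) = 0.
Rearranging gives the reaction functions q_C = (68 - (3/2)q_H)/3 and q_H = (73 - (3/2)q_C)/3.
Solving the pair: q_C = 14, q_H = 52/3.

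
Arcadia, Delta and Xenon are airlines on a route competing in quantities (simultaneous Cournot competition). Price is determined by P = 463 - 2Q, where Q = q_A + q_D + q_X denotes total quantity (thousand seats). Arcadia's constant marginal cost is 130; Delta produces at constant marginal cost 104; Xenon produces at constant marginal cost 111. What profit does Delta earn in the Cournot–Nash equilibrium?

4802

Arcadia's profit: π_A = (463 - 2Q)q_A - (130q_A). Setting ∂π_A/∂q_A = 0: 333 - 4q_A - 2(q_D + q_X) = 0.
Delta's first-order condition: 359 - 4q_D - 2(q_A + q_X) = 0.
Xenon's profit: π_X = (463 - 2Q)q_X - (111q_X). Setting ∂π_X/∂q_X = 0: 352 - 4q_X - 2(q_A + q_D) = 0.
Summing all 3 equations gives 1044 − 8Q = 0, hence Q = 261/2.
Back-substituting: q_A = (333 − 261)/2 = 36, q_D = (359 − 261)/2 = 49, q_X = (352 − 261)/2 = 91/2.
Price P = 463 - 2·(261/2) = 202.
Delta's profit: (202 - 104)·49 = 4802.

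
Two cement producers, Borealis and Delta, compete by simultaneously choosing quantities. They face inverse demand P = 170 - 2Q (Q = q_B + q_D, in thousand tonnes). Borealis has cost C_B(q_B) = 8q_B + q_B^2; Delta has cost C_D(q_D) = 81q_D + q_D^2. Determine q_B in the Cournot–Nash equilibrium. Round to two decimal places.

24.81

Borealis's profit: π_B = (170 - 2Q)q_B - (8q_B + q_B²). Setting ∂π_B/∂q_B = 0: 162 - 6q_B - 2(q_D) = 0.
Delta's first-order condition: 89 - 6q_D - 2(q_B) = 0.
So q_B = (162 - 2q_D)/6 and q_D = (89 - 2q_B)/6.
Solving the pair: q_B = 397/16, q_D = 105/16.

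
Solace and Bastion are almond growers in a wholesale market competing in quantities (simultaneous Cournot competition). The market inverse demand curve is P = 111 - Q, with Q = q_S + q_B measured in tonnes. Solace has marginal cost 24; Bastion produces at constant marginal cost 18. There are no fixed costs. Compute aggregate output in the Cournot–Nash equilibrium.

60

Solace's profit: π_S = (111 - Q)q_S - (24q_S). Setting ∂π_S/∂q_S = 0: 87 - 2q_S - (q_B) = 0.
Bastion's profit: π_B = (111 - Q)q_B - (18q_B). Setting ∂π_B/∂q_B = 0: 93 - 2q_B - (q_S) = 0.
Best responses: q_S = (87 - q_B)/2, q_B = (93 - q_S)/2.
Substituting one into the other gives q_S = 27 and q_B = 33.
Total output Q = 27 + 33 = 60.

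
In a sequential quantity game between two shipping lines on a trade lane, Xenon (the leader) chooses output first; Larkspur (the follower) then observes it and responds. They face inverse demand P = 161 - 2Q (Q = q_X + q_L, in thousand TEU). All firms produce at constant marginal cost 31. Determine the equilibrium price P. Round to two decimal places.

63.50

The follower Larkspur best-responds to any q_X: π_L = (161 - 2Q)q_L - 31q_L.
Follower FOC: 130 - 2q_X - 4q_L = 0, so q_L(q_X) = (130 - 2q_X)/4.
The leader anticipates this reaction. Substituting into P = 161 - 2Q gives P = 96 - q_X, so π_X = (96 - q_X)q_X - 31q_X.
The leader's first-order condition 65 - 2q_X = 0 yields q_X = 65/2.
Then q_L = (130 - 2·(65/2))/4 = 65/4.
Total output Q = 195/4, so price P = 161 - 2·(195/4) = 127/2.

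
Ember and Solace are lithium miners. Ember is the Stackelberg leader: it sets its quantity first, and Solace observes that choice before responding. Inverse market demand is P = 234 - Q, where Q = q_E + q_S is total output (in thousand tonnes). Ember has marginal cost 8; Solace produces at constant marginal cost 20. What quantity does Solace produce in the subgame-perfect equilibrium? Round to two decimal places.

Solve by backward induction. Given q_E, the follower Solace maximises π_S = (234 - q_E - q_S)q_S - 20q_S.
Setting the follower's marginal profit to zero, 214 - q_E - 2q_S = 0, i.e. q_S = (214 - q_E)/2.
Ember substitutes q_S(q_E) into its own profit: π_E = q_E(234 - q_E - (214 - q_E)/2) - 8q_E = (127 - (1/2)q_E)q_E - 8q_E.
Maximising: ∂π_E/∂q_E = 119 - q_E = 0, giving q_E = 119.
Then q_S = (214 - 119)/2 = 95/2.

47.50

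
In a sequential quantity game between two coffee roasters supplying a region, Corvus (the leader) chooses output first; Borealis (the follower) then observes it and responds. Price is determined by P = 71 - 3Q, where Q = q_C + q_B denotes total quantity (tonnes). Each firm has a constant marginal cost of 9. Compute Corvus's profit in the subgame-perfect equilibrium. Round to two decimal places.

Solve by backward induction. Given q_C, the follower Borealis maximises π_B = (71 - 3q_C - 3q_B)q_B - 9q_B.
∂π_B/∂q_B = 62 - 3q_C - 6q_B = 0 gives the reaction function q_B = (62 - 3q_C)/6.
The leader anticipates this reaction. Substituting into P = 71 - 3Q gives P = 40 - (3/2)q_C, so π_C = (40 - (3/2)q_C)q_C - 9q_C.
Maximising: ∂π_C/∂q_C = 31 - 3q_C = 0, giving q_C = 31/3.
Then q_B = (62 - 3·(31/3))/6 = 31/6.
Price P = 71 - 3·(31/2) = 49/2.
Corvus's profit: (49/2 - 9)·(31/3) = 961/6.

160.17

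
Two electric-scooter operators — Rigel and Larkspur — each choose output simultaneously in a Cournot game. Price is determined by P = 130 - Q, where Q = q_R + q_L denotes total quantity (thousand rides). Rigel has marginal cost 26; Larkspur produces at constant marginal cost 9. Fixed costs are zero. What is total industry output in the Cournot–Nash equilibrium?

75

Rigel's profit: π_R = (130 - Q)q_R - (26q_R). Setting ∂π_R/∂q_R = 0: 104 - 2q_R - (q_L) = 0.
Larkspur's first-order condition: 121 - 2q_L - (q_R) = 0.
Best responses: q_R = (104 - q_L)/2, q_L = (121 - q_R)/2.
Substituting one into the other gives q_R = 29 and q_L = 46.
Total output Q = 29 + 46 = 75.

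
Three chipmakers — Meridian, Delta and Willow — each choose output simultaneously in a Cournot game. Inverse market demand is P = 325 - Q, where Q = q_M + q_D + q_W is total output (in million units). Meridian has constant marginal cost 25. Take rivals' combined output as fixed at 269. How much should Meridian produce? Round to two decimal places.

With rivals' combined output fixed at 269, Meridian's profit is π_M = (325 - 269 - q_M)q_M - (25q_M) = (56 - q_M)q_M - (25q_M).
∂π_M/∂q_M = 31 - 2q_M = 0, so q_M = 31/2.

15.50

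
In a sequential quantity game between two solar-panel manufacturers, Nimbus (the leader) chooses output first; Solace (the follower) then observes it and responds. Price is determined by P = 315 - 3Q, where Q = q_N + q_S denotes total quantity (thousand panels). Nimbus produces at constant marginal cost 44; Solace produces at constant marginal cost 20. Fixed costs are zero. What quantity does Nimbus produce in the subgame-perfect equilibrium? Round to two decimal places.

Solve by backward induction. Given q_N, the follower Solace maximises π_S = (315 - 3q_N - 3q_S)q_S - 20q_S.
Follower FOC: 295 - 3q_N - 6q_S = 0, so q_S(q_N) = (295 - 3q_N)/6.
The leader anticipates this reaction. Substituting into P = 315 - 3Q gives P = 335/2 - (3/2)q_N, so π_N = (335/2 - (3/2)q_N)q_N - 44q_N.
The leader's first-order condition 247/2 - 3q_N = 0 yields q_N = 247/6.
Then q_S = (295 - 3·(247/6))/6 = 343/12.

41.17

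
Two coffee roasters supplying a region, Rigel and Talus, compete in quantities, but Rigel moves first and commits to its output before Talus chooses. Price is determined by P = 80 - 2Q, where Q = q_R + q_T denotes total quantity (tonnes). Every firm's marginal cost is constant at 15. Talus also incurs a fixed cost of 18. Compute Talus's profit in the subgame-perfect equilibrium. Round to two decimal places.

The follower Talus best-responds to any q_R: π_T = (80 - 2Q)q_T - 15q_T.
Setting the follower's marginal profit to zero, 65 - 2q_R - 4q_T = 0, i.e. q_T = (65 - 2q_R)/4.
The leader anticipates this reaction. Substituting into P = 80 - 2Q gives P = 95/2 - q_R, so π_R = (95/2 - q_R)q_R - 15q_R.
The leader's first-order condition 65/2 - 2q_R = 0 yields q_R = 65/4.
Then q_T = (65 - 2·(65/4))/4 = 65/8.
Price P = 80 - 2·(195/8) = 125/4.
Talus's profit: (125/4 - 15)·(65/8) - 18 = 114.0313.

114.03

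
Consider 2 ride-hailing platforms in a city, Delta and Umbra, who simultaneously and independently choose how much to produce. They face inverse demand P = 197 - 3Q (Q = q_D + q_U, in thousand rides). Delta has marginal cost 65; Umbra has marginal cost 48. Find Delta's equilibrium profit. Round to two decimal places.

Delta's profit: π_D = (197 - 3Q)q_D - (65q_D). Setting ∂π_D/∂q_D = 0: 132 - 6q_D - 3(q_U) = 0.
Umbra's profit: π_U = (197 - 3Q)q_U - (48q_U). Setting ∂π_U/∂q_U = 0: 149 - 6q_U - 3(q_D) = 0.
Best responses: q_D = (132 - 3q_U)/6, q_U = (149 - 3q_D)/6.
Solving the pair: q_D = 115/9, q_U = 166/9.
Price P = 197 - 3·(281/9) = 310/3.
Delta's profit: (310/3 - 65)·(115/9) = 489.8148.

489.81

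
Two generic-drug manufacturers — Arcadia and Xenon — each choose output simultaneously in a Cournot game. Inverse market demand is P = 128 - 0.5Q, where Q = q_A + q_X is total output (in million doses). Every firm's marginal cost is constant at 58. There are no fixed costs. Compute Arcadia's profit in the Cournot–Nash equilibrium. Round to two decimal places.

Each firm earns π_i = (128 - 0.5Q)q_i - 58q_i.
First-order condition (treating rivals' output as given): 70 - q_i - (1/2)q_j = 0.
With identical firms every q_j equals q_i, so q_j = q_i and 70 = (3/2)q_i, giving q_i = 140/3.
Price P = 128 - (1/2)·(280/3) = 244/3.
Arcadia's profit: (244/3 - 58)·(140/3) = 1088.8889.

1088.89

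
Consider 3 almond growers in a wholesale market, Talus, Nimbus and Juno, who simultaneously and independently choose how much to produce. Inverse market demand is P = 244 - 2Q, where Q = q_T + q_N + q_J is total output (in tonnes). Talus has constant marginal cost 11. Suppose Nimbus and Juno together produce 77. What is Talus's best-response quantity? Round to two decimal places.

19.75

With rivals' combined output fixed at 77, Talus's profit is π_T = (244 - 2·77 - 2q_T)q_T - (11q_T) = (90 - 2q_T)q_T - (11q_T).
∂π_T/∂q_T = 79 - 4q_T = 0, so q_T = 79/4.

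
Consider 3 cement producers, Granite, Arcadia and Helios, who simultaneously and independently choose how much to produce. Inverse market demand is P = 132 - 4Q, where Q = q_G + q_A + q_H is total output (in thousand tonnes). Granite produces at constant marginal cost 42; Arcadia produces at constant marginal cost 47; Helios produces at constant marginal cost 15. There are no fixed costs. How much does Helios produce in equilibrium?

Granite's profit: π_G = (132 - 4Q)q_G - (42q_G). Setting ∂π_G/∂q_G = 0: 90 - 8q_G - 4(q_A + q_H) = 0.
Arcadia's profit: π_A = (132 - 4Q)q_A - (47q_A). Setting ∂π_A/∂q_A = 0: 85 - 8q_A - 4(q_G + q_H) = 0.
Helios's first-order condition: 117 - 8q_H - 4(q_G + q_A) = 0.
Adding the 3 conditions: 292 − 8Q − 8Q = 0, i.e. Q = 73/4.
Back-substituting: q_G = (90 − 73)/4 = 17/4, q_A = (85 − 73)/4 = 3, q_H = (117 − 73)/4 = 11.

11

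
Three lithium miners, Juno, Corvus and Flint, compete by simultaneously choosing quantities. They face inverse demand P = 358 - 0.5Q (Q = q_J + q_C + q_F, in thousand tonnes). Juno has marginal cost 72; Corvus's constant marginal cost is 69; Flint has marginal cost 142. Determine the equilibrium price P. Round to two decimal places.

Juno's profit: π_J = (358 - 0.5Q)q_J - (72q_J). Setting ∂π_J/∂q_J = 0: 286 - q_J - (1/2)(q_C + q_F) = 0.
Corvus's first-order condition: 289 - q_C - (1/2)(q_J + q_F) = 0.
Flint's profit: π_F = (358 - 0.5Q)q_F - (142q_F). Setting ∂π_F/∂q_F = 0: 216 - q_F - (1/2)(q_J + q_C) = 0.
Summing all 3 equations gives 791 − 2Q = 0, hence Q = 791/2.
Back-substituting: q_J = (286 − 791/4)/(1/2) = 353/2, q_C = (289 − 791/4)/(1/2) = 365/2, q_F = (216 − 791/4)/(1/2) = 73/2.
Total output Q = 791/2, so price P = 358 - (1/2)·(791/2) = 641/4.

160.25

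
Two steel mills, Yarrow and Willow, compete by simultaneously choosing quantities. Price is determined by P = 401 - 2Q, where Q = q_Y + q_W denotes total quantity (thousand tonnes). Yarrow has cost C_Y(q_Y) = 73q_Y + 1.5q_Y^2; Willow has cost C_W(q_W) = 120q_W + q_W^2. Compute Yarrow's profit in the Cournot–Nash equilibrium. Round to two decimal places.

Yarrow's profit: π_Y = (401 - 2Q)q_Y - (73q_Y + (3/2)q_Y²). Setting ∂π_Y/∂q_Y = 0: 328 - 7q_Y - 2(q_W) = 0.
Willow's profit: π_W = (401 - 2Q)q_W - (120q_W + q_W²). Setting ∂π_W/∂q_W = 0: 281 - 6q_W - 2(q_Y) = 0.
Best responses: q_Y = (328 - 2q_W)/7, q_W = (281 - 2q_Y)/6.
Substituting one into the other gives q_Y = 37 and q_W = 69/2.
Price P = 401 - 2·(143/2) = 258.
Yarrow's profit: 258·37 - 73·37 - (3/2)·37² = 4791.5000.

4791.50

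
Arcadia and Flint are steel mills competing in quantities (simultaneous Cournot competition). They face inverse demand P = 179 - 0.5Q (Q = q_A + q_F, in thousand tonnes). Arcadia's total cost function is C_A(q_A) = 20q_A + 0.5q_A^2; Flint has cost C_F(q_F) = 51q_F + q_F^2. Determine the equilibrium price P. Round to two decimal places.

127.74

Arcadia's profit: π_A = (179 - 0.5Q)q_A - (20q_A + (1/2)q_A²). Setting ∂π_A/∂q_A = 0: 159 - 2q_A - (1/2)(q_F) = 0.
Flint's first-order condition: 128 - 3q_F - (1/2)(q_A) = 0.
Best responses: q_A = (159 - (1/2)q_F)/2, q_F = (128 - (1/2)q_A)/3.
Solving the pair: q_A = 1652/23, q_F = 706/23.
Total output Q = 102.5217, so price P = 179 - (1/2)·102.5217 = 127.7391.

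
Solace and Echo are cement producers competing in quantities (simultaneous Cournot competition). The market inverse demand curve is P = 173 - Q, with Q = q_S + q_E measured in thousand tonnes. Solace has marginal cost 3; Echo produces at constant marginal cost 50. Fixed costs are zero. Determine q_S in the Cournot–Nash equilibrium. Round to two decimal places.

Solace's profit: π_S = (173 - Q)q_S - (3q_S). Setting ∂π_S/∂q_S = 0: 170 - 2q_S - (q_E) = 0.
Echo's profit: π_E = (173 - Q)q_E - (50q_E). Setting ∂π_E/∂q_E = 0: 123 - 2q_E - (q_S) = 0.
So q_S = (170 - q_E)/2 and q_E = (123 - q_S)/2.
Solving the pair: q_S = 217/3, q_E = 76/3.

72.33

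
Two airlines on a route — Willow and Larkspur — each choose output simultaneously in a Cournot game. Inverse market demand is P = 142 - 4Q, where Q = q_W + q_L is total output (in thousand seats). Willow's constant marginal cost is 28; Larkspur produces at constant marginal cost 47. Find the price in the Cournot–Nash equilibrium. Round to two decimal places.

72.33

Willow's profit: π_W = (142 - 4Q)q_W - (28q_W). Setting ∂π_W/∂q_W = 0: 114 - 8q_W - 4(q_L) = 0.
Larkspur's profit: π_L = (142 - 4Q)q_L - (47q_L). Setting ∂π_L/∂q_L = 0: 95 - 8q_L - 4(q_W) = 0.
Rearranging gives the reaction functions q_W = (114 - 4q_L)/8 and q_L = (95 - 4q_W)/8.
Solving the pair: q_W = 133/12, q_L = 19/3.
Total output Q = 209/12, so price P = 142 - 4·(209/12) = 217/3.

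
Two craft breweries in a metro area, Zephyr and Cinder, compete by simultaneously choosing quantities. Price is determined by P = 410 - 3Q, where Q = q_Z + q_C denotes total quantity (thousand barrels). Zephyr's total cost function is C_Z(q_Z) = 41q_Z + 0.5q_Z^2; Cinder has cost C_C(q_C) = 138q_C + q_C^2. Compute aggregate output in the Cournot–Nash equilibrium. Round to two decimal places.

Zephyr's profit: π_Z = (410 - 3Q)q_Z - (41q_Z + (1/2)q_Z²). Setting ∂π_Z/∂q_Z = 0: 369 - 7q_Z - 3(q_C) = 0.
Cinder's profit: π_C = (410 - 3Q)q_C - (138q_C + q_C²). Setting ∂π_C/∂q_C = 0: 272 - 8q_C - 3(q_Z) = 0.
So q_Z = (369 - 3q_C)/7 and q_C = (272 - 3q_Z)/8.
Substituting one into the other gives q_Z = 45.4468 and q_C = 797/47.
Total output Q = 45.4468 + 797/47 = 62.4043.

62.40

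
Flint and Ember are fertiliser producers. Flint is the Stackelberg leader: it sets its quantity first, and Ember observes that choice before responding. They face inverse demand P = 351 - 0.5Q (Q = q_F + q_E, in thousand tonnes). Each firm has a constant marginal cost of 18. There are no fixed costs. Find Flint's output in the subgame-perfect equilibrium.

333

Solve by backward induction. Given q_F, the follower Ember maximises π_E = (351 - (1/2)q_F - (1/2)q_E)q_E - 18q_E.
∂π_E/∂q_E = 333 - (1/2)q_F - q_E = 0 gives the reaction function q_E = (333 - (1/2)q_F).
The leader anticipates this reaction. Substituting into P = 351 - 0.5Q gives P = 369/2 - (1/4)q_F, so π_F = (369/2 - (1/4)q_F)q_F - 18q_F.
Maximising: ∂π_F/∂q_F = 333/2 - (1/2)q_F = 0, giving q_F = 333.
Then q_E = (333 - (1/2)·333) = 333/2.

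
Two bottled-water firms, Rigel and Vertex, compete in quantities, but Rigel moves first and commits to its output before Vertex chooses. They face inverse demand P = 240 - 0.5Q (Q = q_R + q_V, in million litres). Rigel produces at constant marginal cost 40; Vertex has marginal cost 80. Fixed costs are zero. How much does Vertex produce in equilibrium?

Solve by backward induction. Given q_R, the follower Vertex maximises π_V = (240 - (1/2)q_R - (1/2)q_V)q_V - 80q_V.
Setting the follower's marginal profit to zero, 160 - (1/2)q_R - q_V = 0, i.e. q_V = (160 - (1/2)q_R).
The leader anticipates this reaction. Substituting into P = 240 - 0.5Q gives P = 160 - (1/4)q_R, so π_R = (160 - (1/4)q_R)q_R - 40q_R.
The leader's first-order condition 120 - (1/2)q_R = 0 yields q_R = 240.
Then q_V = (160 - (1/2)·240) = 40.

40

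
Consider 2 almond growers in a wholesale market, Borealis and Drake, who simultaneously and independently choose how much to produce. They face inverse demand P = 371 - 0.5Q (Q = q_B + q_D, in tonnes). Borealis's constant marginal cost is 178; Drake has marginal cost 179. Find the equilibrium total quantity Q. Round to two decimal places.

Borealis's profit: π_B = (371 - 0.5Q)q_B - (178q_B). Setting ∂π_B/∂q_B = 0: 193 - q_B - (1/2)(q_D) = 0.
Drake's first-order condition: 192 - q_D - (1/2)(q_B) = 0.
Rearranging gives the reaction functions q_B = (193 - (1/2)q_D) and q_D = (192 - (1/2)q_B).
Substituting one into the other gives q_B = 388/3 and q_D = 382/3.
Total output Q = 388/3 + 382/3 = 770/3.

256.67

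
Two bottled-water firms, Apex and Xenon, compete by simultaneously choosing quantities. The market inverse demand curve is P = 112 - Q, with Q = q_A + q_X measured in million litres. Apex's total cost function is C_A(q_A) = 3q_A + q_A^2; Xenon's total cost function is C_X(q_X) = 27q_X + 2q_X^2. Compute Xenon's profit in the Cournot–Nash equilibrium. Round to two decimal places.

Apex's profit: π_A = (112 - Q)q_A - (3q_A + q_A²). Setting ∂π_A/∂q_A = 0: 109 - 4q_A - (q_X) = 0.
Xenon's profit: π_X = (112 - Q)q_X - (27q_X + 2q_X²). Setting ∂π_X/∂q_X = 0: 85 - 6q_X - (q_A) = 0.
Rearranging gives the reaction functions q_A = (109 - q_X)/4 and q_X = (85 - q_A)/6.
Solving the pair: q_A = 569/23, q_X = 231/23.
Price P = 112 - 800/23 = 1776/23.
Xenon's profit: (1776/23)·(231/23) - 27·(231/23) - 2(231/23)² = 302.6144.

302.61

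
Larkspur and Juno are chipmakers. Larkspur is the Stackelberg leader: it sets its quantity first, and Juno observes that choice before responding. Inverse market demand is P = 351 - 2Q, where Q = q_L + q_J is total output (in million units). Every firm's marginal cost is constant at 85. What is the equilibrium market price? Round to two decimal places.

151.50

The follower Juno best-responds to any q_L: π_J = (351 - 2Q)q_J - 85q_J.
∂π_J/∂q_J = 266 - 2q_L - 4q_J = 0 gives the reaction function q_J = (266 - 2q_L)/4.
The leader anticipates this reaction. Substituting into P = 351 - 2Q gives P = 218 - q_L, so π_L = (218 - q_L)q_L - 85q_L.
Maximising: ∂π_L/∂q_L = 133 - 2q_L = 0, giving q_L = 133/2.
Then q_J = (266 - 2·(133/2))/4 = 133/4.
Total output Q = 399/4, so price P = 351 - 2·(399/4) = 303/2.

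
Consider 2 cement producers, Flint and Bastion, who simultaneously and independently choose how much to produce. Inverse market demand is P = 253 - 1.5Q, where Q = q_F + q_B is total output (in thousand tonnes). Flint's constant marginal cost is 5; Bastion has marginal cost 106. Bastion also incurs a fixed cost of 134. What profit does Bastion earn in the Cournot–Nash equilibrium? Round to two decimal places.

Flint's profit: π_F = (253 - 1.5Q)q_F - (5q_F). Setting ∂π_F/∂q_F = 0: 248 - 3q_F - (3/2)(q_B) = 0.
Bastion's profit: π_B = (253 - 1.5Q)q_B - (106q_B). Setting ∂π_B/∂q_B = 0: 147 - 3q_B - (3/2)(q_F) = 0.
Rearranging gives the reaction functions q_F = (248 - (3/2)q_B)/3 and q_B = (147 - (3/2)q_F)/3.
Substituting one into the other gives q_F = 698/9 and q_B = 92/9.
Price P = 253 - (3/2)·(790/9) = 364/3.
Bastion's profit: (364/3 - 106)·(92/9) - 134 = 614/27.

22.74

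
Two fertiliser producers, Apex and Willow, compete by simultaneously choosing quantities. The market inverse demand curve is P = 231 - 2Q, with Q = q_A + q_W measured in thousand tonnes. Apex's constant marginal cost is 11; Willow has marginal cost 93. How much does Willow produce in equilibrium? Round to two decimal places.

Apex's profit: π_A = (231 - 2Q)q_A - (11q_A). Setting ∂π_A/∂q_A = 0: 220 - 4q_A - 2(q_W) = 0.
Willow's profit: π_W = (231 - 2Q)q_W - (93q_W). Setting ∂π_W/∂q_W = 0: 138 - 4q_W - 2(q_A) = 0.
So q_A = (220 - 2q_W)/4 and q_W = (138 - 2q_A)/4.
Substituting one into the other gives q_A = 151/3 and q_W = 28/3.

9.33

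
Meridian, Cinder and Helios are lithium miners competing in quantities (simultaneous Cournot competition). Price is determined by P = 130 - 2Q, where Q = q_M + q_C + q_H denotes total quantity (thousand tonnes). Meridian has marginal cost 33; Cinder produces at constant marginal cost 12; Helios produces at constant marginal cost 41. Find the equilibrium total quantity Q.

38

Meridian's profit: π_M = (130 - 2Q)q_M - (33q_M). Setting ∂π_M/∂q_M = 0: 97 - 4q_M - 2(q_C + q_H) = 0.
Cinder's profit: π_C = (130 - 2Q)q_C - (12q_C). Setting ∂π_C/∂q_C = 0: 118 - 4q_C - 2(q_M + q_H) = 0.
Helios's first-order condition: 89 - 4q_H - 2(q_M + q_C) = 0.
Adding the 3 conditions: 304 − 4Q − 4Q = 0, i.e. Q = 38.
Back-substituting: q_M = (97 − 76)/2 = 21/2, q_C = (118 − 76)/2 = 21, q_H = (89 − 76)/2 = 13/2.
Total output Q = 21/2 + 21 + 13/2 = 38.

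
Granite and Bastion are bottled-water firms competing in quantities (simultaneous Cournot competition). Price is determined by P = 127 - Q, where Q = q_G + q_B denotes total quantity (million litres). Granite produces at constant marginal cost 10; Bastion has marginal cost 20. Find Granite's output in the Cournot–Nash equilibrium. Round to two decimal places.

42.33

Granite's profit: π_G = (127 - Q)q_G - (10q_G). Setting ∂π_G/∂q_G = 0: 117 - 2q_G - (q_B) = 0.
Bastion's first-order condition: 107 - 2q_B - (q_G) = 0.
Best responses: q_G = (117 - q_B)/2, q_B = (107 - q_G)/2.
Solving the pair: q_G = 127/3, q_B = 97/3.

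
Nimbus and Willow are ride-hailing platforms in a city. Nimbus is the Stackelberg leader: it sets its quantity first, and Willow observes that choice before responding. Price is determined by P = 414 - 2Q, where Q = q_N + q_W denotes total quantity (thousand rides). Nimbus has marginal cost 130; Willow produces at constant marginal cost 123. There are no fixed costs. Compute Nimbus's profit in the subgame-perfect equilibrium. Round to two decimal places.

4795.56

Solve by backward induction. Given q_N, the follower Willow maximises π_W = (414 - 2q_N - 2q_W)q_W - 123q_W.
Setting the follower's marginal profit to zero, 291 - 2q_N - 4q_W = 0, i.e. q_W = (291 - 2q_N)/4.
Nimbus substitutes q_W(q_N) into its own profit: π_N = q_N(414 - 2q_N - (291 - 2q_N)/2) - 130q_N = (537/2 - q_N)q_N - 130q_N.
The leader's first-order condition 277/2 - 2q_N = 0 yields q_N = 277/4.
Then q_W = (291 - 2·(277/4))/4 = 305/8.
Price P = 414 - 2·(859/8) = 797/4.
Nimbus's profit: (797/4 - 130)·(277/4) = 4795.5625.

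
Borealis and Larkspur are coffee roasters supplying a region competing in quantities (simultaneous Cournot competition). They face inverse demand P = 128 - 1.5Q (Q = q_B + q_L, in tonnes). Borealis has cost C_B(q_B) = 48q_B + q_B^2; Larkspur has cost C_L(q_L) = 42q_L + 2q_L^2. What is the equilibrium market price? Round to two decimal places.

94.06

Borealis's profit: π_B = (128 - 1.5Q)q_B - (48q_B + q_B²). Setting ∂π_B/∂q_B = 0: 80 - 5q_B - (3/2)(q_L) = 0.
Larkspur's first-order condition: 86 - 7q_L - (3/2)(q_B) = 0.
Best responses: q_B = (80 - (3/2)q_L)/5, q_L = (86 - (3/2)q_B)/7.
Substituting one into the other gives q_B = 1724/131 and q_L = 1240/131.
Total output Q = 22.6260, so price P = 128 - (3/2)·22.6260 = 94.0611.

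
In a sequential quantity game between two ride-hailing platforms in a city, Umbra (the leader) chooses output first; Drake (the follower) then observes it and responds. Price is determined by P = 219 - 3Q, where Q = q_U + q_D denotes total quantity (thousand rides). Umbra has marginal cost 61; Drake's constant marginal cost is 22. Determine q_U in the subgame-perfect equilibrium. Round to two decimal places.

Solve by backward induction. Given q_U, the follower Drake maximises π_D = (219 - 3q_U - 3q_D)q_D - 22q_D.
∂π_D/∂q_D = 197 - 3q_U - 6q_D = 0 gives the reaction function q_D = (197 - 3q_U)/6.
The leader anticipates this reaction. Substituting into P = 219 - 3Q gives P = 241/2 - (3/2)q_U, so π_U = (241/2 - (3/2)q_U)q_U - 61q_U.
Maximising: ∂π_U/∂q_U = 119/2 - 3q_U = 0, giving q_U = 119/6.
Then q_D = (197 - 3·(119/6))/6 = 275/12.

19.83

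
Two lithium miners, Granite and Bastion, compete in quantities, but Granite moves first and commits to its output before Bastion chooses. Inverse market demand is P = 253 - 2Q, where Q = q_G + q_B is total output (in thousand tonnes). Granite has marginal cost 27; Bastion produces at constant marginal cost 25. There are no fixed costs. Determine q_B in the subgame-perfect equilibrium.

29

Solve by backward induction. Given q_G, the follower Bastion maximises π_B = (253 - 2q_G - 2q_B)q_B - 25q_B.
Follower FOC: 228 - 2q_G - 4q_B = 0, so q_B(q_G) = (228 - 2q_G)/4.
Granite substitutes q_B(q_G) into its own profit: π_G = q_G(253 - 2q_G - (228 - 2q_G)/2) - 27q_G = (139 - q_G)q_G - 27q_G.
Leader FOC: 112 - 2q_G = 0, so q_G = 56.
Then q_B = (228 - 2·56)/4 = 29.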